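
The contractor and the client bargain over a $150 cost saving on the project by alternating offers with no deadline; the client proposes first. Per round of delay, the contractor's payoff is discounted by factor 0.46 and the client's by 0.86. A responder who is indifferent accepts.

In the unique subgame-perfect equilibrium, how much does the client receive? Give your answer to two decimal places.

134.02

In a stationary SPE each proposer offers the other exactly their discounted continuation value.
If the client keeps x when proposing and the contractor keeps y when proposing, then x = 150 − 0.46y and y = 150 − 0.86x.
Solving: x = 150(1 − 0.46) / (1 − 0.86·0.46) = 81 / 0.6044 ≈ 134.0172.
The contractor gets 150 − 134.0172 ≈ 15.9828.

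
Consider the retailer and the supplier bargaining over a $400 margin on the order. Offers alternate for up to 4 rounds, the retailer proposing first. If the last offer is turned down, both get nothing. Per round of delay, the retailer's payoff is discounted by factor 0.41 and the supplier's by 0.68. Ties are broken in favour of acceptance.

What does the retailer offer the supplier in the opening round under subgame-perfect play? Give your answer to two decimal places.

236.31

Round 4 (the supplier proposes): the retailer will accept anything ≥ 0, so the supplier offers 0 and keeps 400.
Round 3 (the retailer proposes): the supplier can get 400 next round, worth 0.68 × 400 = 272 now, so the retailer offers 272, keeping 128.
Round 2 (the supplier proposes): the retailer can get 128 next round, worth 0.41 × 128 = 52.48 now; the supplier offers that and keeps 347.52.
Round 1 (the retailer proposes): the supplier can get 347.52 next round, worth 0.68 × 347.52 = 236.3136 now; the retailer offers that and keeps 163.6864.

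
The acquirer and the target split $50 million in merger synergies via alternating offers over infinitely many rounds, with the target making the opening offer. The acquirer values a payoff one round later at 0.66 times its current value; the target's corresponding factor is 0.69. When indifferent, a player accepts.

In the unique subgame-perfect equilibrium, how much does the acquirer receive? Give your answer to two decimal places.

18.78

Let x be the target's share when the target proposes and y be the acquirer's share when the acquirer proposes.
The acquirer accepts iff offered ≥ 0.66·y, so x = 50 − 0.66y. Symmetrically y = 50 − 0.69x.
Substituting: x = 50 − 0.66(50 − 0.69x), giving x(1 − 0.69·0.66) = 50(1 − 0.66).
So x = 50 × 0.34 / 0.5446 ≈ 31.2156, and the acquirer receives 50 − x ≈ 18.7844.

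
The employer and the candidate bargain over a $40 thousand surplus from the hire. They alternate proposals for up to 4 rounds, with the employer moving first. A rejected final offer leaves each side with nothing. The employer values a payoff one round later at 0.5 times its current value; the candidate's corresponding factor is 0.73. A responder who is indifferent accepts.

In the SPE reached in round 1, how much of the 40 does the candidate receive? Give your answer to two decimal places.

25.26

Round 4 (the candidate proposes): rejection yields 0 for the employer; the candidate offers 0 and keeps 40.
Round 3 (the employer proposes): the candidate can get 40 next round, worth 0.73 × 40 = 29.2 now. The employer offers 29.2 and keeps 40 − 29.2 = 10.8.
Round 2 (the candidate proposes): the employer can get 10.8 next round, worth 0.5 × 10.8 = 5.4 now. The candidate offers 5.4 and keeps 40 − 5.4 = 34.6.
Round 1 (the employer proposes): the candidate can get 34.6 next round, worth 0.73 × 34.6 = 25.258 now, so the employer offers 25.258, keeping 14.742.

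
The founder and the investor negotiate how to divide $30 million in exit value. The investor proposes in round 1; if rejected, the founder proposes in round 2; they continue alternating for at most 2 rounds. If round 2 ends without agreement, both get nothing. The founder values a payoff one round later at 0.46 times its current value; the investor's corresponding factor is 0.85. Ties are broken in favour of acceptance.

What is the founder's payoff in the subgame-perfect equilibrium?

13.8

Work backward from the last round.
Round 2 (the founder proposes): rejection yields 0 for the investor; the founder offers 0 and keeps 30.
Round 1 (the investor proposes): the founder can get 30 next round, worth 0.46 × 30 = 13.8 now, so the investor offers 13.8, keeping 16.2.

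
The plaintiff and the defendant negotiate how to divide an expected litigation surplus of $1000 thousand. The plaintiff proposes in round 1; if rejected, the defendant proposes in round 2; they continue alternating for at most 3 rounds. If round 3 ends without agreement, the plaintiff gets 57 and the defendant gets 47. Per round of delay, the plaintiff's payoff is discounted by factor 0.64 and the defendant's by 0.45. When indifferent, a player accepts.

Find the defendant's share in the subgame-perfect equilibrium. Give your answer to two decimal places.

Work backward from the last round.
Round 3 (the plaintiff proposes): the defendant gets 47 if talks fail, so the plaintiff offers 47 and keeps 953.
Round 2 (the defendant proposes): the plaintiff can get 953 next round, worth 0.64 × 953 = 609.92 now. The defendant offers 609.92 and keeps 1000 − 609.92 = 390.08.
Round 1 (the plaintiff proposes): the defendant can get 390.08 next round, worth 0.45 × 390.08 = 175.536 now. The plaintiff offers 175.536 and keeps 1000 − 175.536 = 824.464.

175.54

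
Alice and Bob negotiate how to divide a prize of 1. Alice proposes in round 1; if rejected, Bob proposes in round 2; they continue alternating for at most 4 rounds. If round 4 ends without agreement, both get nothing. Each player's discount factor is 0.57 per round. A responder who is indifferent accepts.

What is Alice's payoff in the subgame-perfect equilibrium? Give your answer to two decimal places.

0.57

Round 4 (Bob proposes): rejection yields 0 for Alice; Bob offers 0 and keeps 1.
Round 3 (Alice proposes): Bob can get 1 next round, worth 0.57 × 1 = 0.57 now, so Alice offers 0.57, keeping 0.43.
Round 2 (Bob proposes): Alice can get 0.43 next round, worth 0.57 × 0.43 = 0.2451 now; Bob offers that and keeps 0.7549.
Round 1 (Alice proposes): Bob can get 0.7549 next round, worth 0.57 × 0.7549 = 0.430293 now; Alice offers that and keeps 0.569707.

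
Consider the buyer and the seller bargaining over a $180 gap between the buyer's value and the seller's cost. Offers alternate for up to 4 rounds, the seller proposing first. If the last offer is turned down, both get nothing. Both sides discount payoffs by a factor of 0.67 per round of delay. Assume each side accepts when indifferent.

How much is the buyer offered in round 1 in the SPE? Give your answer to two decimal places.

Round 4 (the buyer proposes): the seller will accept anything ≥ 0, so the buyer offers 0 and keeps 180.
Round 3 (the seller proposes): the buyer can get 180 next round, worth 0.67 × 180 = 120.6 now, so the seller offers 120.6, keeping 59.4.
Round 2 (the buyer proposes): the seller can get 59.4 next round, worth 0.67 × 59.4 = 39.798 now; the buyer offers that and keeps 140.202.
Round 1 (the seller proposes): the buyer can get 140.202 next round, worth 0.67 × 140.202 = 93.93534 now; the seller offers that and keeps 86.06466.

93.94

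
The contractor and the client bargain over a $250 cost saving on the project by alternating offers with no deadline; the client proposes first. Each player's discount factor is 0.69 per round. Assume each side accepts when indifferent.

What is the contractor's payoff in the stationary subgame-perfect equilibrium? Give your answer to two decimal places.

102.07

When the client proposes, the contractor accepts any offer worth at least 0.69 times what the contractor would get by proposing next round; and vice versa.
This gives x = 250 − 0.69y and y = 250 − 0.69x, where x and y are each side's share when it proposes.
Hence (1 − 0.69·0.69)x = 250(1 − 0.69), i.e. 0.5239·x = 77.5.
x ≈ 147.9290; the contractor's share is 250 − x ≈ 102.0710.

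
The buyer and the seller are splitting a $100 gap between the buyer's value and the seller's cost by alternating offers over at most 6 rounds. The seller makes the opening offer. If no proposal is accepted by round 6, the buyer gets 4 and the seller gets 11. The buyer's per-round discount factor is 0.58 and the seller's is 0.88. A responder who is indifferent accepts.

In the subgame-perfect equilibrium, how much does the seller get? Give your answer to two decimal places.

76.04

Round 6 (the buyer proposes): the seller gets 11 if talks fail, so the buyer offers 11 and keeps 89.
Round 5 (the seller proposes): the buyer can get 89 next round, worth 0.58 × 89 = 51.62 now, so the seller offers 51.62, keeping 48.38.
Round 4 (the buyer proposes): the seller can get 48.38 next round, worth 0.88 × 48.38 = 42.5744 now, so the buyer offers 42.5744, keeping 57.4256.
Round 3 (the seller proposes): the buyer can get 57.4256 next round, worth 0.58 × 57.4256 = 33.306848 now. The seller offers 33.306848 and keeps 100 − 33.306848 = 66.693152.
Round 2 (the buyer proposes): the seller can get 66.693152 next round, worth 0.88 × 66.693152 = 58.68997376 now. The buyer offers 58.68997376 and keeps 100 − 58.68997376 = 41.31002624.
Round 1 (the seller proposes): the buyer can get 41.31002624 next round, worth 0.58 × 41.31002624 = 23.9598152192 now, so the seller offers 23.9598152192, keeping 76.0401847808.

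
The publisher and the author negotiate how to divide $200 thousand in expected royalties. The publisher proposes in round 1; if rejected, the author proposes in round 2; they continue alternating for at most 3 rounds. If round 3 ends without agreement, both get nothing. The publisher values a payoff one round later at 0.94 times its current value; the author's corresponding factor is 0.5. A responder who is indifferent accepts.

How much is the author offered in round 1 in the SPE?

Work backward from the last round.
Round 3 (the publisher proposes): rejection yields 0 for the author; the publisher offers 0 and keeps 200.
Round 2 (the author proposes): the publisher can get 200 next round, worth 0.94 × 200 = 188 now. The author offers 188 and keeps 200 − 188 = 12.
Round 1 (the publisher proposes): the author can get 12 next round, worth 0.5 × 12 = 6 now. The publisher offers 6 and keeps 200 − 6 = 194.

6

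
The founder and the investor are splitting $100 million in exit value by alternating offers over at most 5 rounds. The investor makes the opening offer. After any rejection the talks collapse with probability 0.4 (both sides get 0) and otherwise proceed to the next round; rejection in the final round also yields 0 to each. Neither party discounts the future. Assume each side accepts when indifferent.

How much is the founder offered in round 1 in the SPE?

32.64

Round 5 (the investor proposes): rejection yields 0 for the founder; the investor offers 0 and keeps 100.
Round 4 (the founder proposes): rejecting gives the investor an expected 0.6 × 100 = 60; the founder offers that and keeps 40.
Round 3 (the investor proposes): rejecting gives the founder an expected 0.6 × 40 = 24. The investor offers 24 and keeps 100 − 24 = 76.
Round 2 (the founder proposes): rejecting gives the investor an expected 0.6 × 76 = 45.6, so the founder offers 45.6, keeping 54.4.
Round 1 (the investor proposes): rejecting gives the founder an expected 0.6 × 54.4 = 32.64, so the investor offers 32.64, keeping 67.36.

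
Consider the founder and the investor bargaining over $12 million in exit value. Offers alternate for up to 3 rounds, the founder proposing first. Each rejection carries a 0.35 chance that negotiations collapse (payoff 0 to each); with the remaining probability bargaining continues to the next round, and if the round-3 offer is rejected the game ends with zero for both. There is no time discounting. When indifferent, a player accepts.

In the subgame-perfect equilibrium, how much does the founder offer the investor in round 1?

2.73

Round 3 (the founder proposes): rejection yields 0 for the investor; the founder offers 0 and keeps 12.
Round 2 (the investor proposes): rejecting gives the founder an expected 0.65 × 12 = 7.8, so the investor offers 7.8, keeping 4.2.
Round 1 (the founder proposes): rejecting gives the investor an expected 0.65 × 4.2 = 2.73, so the founder offers 2.73, keeping 9.27.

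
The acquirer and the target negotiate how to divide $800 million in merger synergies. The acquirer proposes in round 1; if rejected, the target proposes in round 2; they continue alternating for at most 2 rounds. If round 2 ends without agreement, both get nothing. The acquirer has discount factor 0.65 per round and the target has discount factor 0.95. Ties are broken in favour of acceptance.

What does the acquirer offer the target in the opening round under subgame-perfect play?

760

Round 2 (the target proposes): the acquirer will accept anything ≥ 0, so the target offers 0 and keeps 800.
Round 1 (the acquirer proposes): the target can get 800 next round, worth 0.95 × 800 = 760 now; the acquirer offers that and keeps 40.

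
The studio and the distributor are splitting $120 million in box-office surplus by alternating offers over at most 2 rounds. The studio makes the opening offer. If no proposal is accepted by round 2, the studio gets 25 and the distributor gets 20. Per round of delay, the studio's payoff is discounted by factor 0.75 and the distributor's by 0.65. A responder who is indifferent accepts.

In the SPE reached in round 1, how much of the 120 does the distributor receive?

Round 2 (the distributor proposes): the studio gets 25 if talks fail, so the distributor offers 25 and keeps 95.
Round 1 (the studio proposes): the distributor can get 95 next round, worth 0.65 × 95 = 61.75 now; the studio offers that and keeps 58.25.

61.75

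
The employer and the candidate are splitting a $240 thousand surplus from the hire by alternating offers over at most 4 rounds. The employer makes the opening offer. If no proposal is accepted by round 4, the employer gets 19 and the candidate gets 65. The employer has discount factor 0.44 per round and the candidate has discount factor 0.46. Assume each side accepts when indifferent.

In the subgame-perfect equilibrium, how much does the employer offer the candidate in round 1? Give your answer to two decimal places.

Round 4 (the candidate proposes): the employer gets 19 if talks fail, so the candidate offers 19 and keeps 221.
Round 3 (the employer proposes): the candidate can get 221 next round, worth 0.46 × 221 = 101.66 now, so the employer offers 101.66, keeping 138.34.
Round 2 (the candidate proposes): the employer can get 138.34 next round, worth 0.44 × 138.34 = 60.8696 now, so the candidate offers 60.8696, keeping 179.1304.
Round 1 (the employer proposes): the candidate can get 179.1304 next round, worth 0.46 × 179.1304 = 82.399984 now; the employer offers that and keeps 157.600016.

82.40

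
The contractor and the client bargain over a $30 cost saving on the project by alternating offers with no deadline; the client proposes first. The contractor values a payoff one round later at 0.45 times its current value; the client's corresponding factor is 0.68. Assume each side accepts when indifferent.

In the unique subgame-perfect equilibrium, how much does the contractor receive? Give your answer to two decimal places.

6.22

When the client proposes, the contractor accepts any offer worth at least 0.45 times what the contractor would get by proposing next round; and vice versa.
This gives x = 30 − 0.45y and y = 30 − 0.68x, where x and y are each side's share when it proposes.
Hence (1 − 0.45·0.68)x = 30(1 − 0.45), i.e. 0.694·x = 16.5.
x ≈ 23.7752; the contractor's share is 30 − x ≈ 6.2248.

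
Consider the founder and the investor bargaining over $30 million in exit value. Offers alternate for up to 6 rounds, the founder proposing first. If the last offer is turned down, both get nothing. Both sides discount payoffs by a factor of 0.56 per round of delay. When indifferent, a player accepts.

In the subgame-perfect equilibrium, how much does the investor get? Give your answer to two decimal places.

Round 6 (the investor proposes): the founder will accept anything ≥ 0, so the investor offers 0 and keeps 30.
Round 5 (the founder proposes): the investor can get 30 next round, worth 0.56 × 30 = 16.8 now. The founder offers 16.8 and keeps 30 − 16.8 = 13.2.
Round 4 (the investor proposes): the founder can get 13.2 next round, worth 0.56 × 13.2 = 7.392 now. The investor offers 7.392 and keeps 30 − 7.392 = 22.608.
Round 3 (the founder proposes): the investor can get 22.608 next round, worth 0.56 × 22.608 = 12.66048 now. The founder offers 12.66048 and keeps 30 − 12.66048 = 17.33952.
Round 2 (the investor proposes): the founder can get 17.33952 next round, worth 0.56 × 17.33952 = 9.7101312 now, so the investor offers 9.7101312, keeping 20.2898688.
Round 1 (the founder proposes): the investor can get 20.2898688 next round, worth 0.56 × 20.2898688 = 11.362326528 now; the founder offers that and keeps 18.637673472.

11.36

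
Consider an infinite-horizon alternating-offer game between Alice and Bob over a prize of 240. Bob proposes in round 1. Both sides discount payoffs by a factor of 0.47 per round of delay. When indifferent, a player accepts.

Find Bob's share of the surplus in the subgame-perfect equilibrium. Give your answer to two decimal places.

163.27

Let x be Bob's share when Bob proposes and y be Alice's share when Alice proposes.
Alice accepts iff offered ≥ 0.47·y, so x = 240 − 0.47y. Symmetrically y = 240 − 0.47x.
Substituting: x = 240 − 0.47(240 − 0.47x), giving x(1 − 0.47·0.47) = 240(1 − 0.47).
So x = 240 × 0.53 / 0.7791 ≈ 163.2653, and Alice receives 240 − x ≈ 76.7347.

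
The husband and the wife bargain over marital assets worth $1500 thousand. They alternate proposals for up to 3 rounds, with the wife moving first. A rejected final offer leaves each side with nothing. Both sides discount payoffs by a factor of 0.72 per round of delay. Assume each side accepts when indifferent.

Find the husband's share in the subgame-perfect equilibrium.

Round 3 (the wife proposes): the husband will accept anything ≥ 0, so the wife offers 0 and keeps 1500.
Round 2 (the husband proposes): the wife can get 1500 next round, worth 0.72 × 1500 = 1080 now, so the husband offers 1080, keeping 420.
Round 1 (the wife proposes): the husband can get 420 next round, worth 0.72 × 420 = 302.4 now. The wife offers 302.4 and keeps 1500 − 302.4 = 1197.6.

302.4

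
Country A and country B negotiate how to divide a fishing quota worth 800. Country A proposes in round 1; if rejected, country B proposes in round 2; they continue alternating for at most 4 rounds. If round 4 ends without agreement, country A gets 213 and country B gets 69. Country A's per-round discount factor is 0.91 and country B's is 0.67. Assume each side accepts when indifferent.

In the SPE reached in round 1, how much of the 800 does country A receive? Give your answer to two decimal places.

511.97

By backward induction:
Round 4 (country B proposes): country A gets 213 if talks fail, so country B offers 213 and keeps 587.
Round 3 (country A proposes): country B can get 587 next round, worth 0.67 × 587 = 393.29 now, so country A offers 393.29, keeping 406.71.
Round 2 (country B proposes): country A can get 406.71 next round, worth 0.91 × 406.71 = 370.1061 now; country B offers that and keeps 429.8939.
Round 1 (country A proposes): country B can get 429.8939 next round, worth 0.67 × 429.8939 = 288.028913 now; country A offers that and keeps 511.971087.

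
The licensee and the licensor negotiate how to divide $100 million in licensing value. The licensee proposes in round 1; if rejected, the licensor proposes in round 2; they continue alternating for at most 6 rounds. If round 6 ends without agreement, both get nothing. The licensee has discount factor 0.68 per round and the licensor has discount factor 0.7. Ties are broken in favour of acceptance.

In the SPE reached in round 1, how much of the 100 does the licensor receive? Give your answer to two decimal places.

Round 6 (the licensor proposes): the licensee will accept anything ≥ 0, so the licensor offers 0 and keeps 100.
Round 5 (the licensee proposes): the licensor can get 100 next round, worth 0.7 × 100 = 70 now. The licensee offers 70 and keeps 100 − 70 = 30.
Round 4 (the licensor proposes): the licensee can get 30 next round, worth 0.68 × 30 = 20.4 now; the licensor offers that and keeps 79.6.
Round 3 (the licensee proposes): the licensor can get 79.6 next round, worth 0.7 × 79.6 = 55.72 now. The licensee offers 55.72 and keeps 100 − 55.72 = 44.28.
Round 2 (the licensor proposes): the licensee can get 44.28 next round, worth 0.68 × 44.28 = 30.1104 now. The licensor offers 30.1104 and keeps 100 − 30.1104 = 69.8896.
Round 1 (the licensee proposes): the licensor can get 69.8896 next round, worth 0.7 × 69.8896 = 48.92272 now, so the licensee offers 48.92272, keeping 51.07728.

48.92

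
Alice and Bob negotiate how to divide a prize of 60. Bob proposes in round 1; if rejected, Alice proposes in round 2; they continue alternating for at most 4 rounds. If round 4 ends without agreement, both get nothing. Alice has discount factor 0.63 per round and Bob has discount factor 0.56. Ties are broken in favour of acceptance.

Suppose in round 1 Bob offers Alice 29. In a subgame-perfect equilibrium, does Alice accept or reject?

Round 4 (Alice proposes): Bob will accept anything ≥ 0, so Alice offers 0 and keeps 60.
Round 3 (Bob proposes): Alice can get 60 next round, worth 0.63 × 60 = 37.8 now, so Bob offers 37.8, keeping 22.2.
Round 2 (Alice proposes): Bob can get 22.2 next round, worth 0.56 × 22.2 = 12.432 now; Alice offers that and keeps 47.568.
So by rejecting in round 1, Alice gets 47.568 next round, worth 0.63 × 47.568 = 29.96784 now.
Offer 29 < 29.96784, so Alice rejects.

Reject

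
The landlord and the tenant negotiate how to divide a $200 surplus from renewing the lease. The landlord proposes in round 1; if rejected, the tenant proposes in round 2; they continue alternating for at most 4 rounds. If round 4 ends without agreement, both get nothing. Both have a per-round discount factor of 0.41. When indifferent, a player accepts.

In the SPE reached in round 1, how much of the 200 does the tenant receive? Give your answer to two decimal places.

Round 4 (the tenant proposes): the landlord will accept anything ≥ 0, so the tenant offers 0 and keeps 200.
Round 3 (the landlord proposes): the tenant can get 200 next round, worth 0.41 × 200 = 82 now, so the landlord offers 82, keeping 118.
Round 2 (the tenant proposes): the landlord can get 118 next round, worth 0.41 × 118 = 48.38 now, so the tenant offers 48.38, keeping 151.62.
Round 1 (the landlord proposes): the tenant can get 151.62 next round, worth 0.41 × 151.62 = 62.1642 now, so the landlord offers 62.1642, keeping 137.8358.

62.16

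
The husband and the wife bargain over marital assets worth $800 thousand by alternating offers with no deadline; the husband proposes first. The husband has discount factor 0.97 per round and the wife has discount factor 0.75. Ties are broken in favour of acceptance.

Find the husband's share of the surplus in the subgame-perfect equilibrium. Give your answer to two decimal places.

733.94

In a stationary SPE each proposer offers the other exactly their discounted continuation value.
If the husband keeps x when proposing and the wife keeps y when proposing, then x = 800 − 0.75y and y = 800 − 0.97x.
Solving: x = 800(1 − 0.75) / (1 − 0.97·0.75) = 200 / 0.2725 ≈ 733.9450.
The wife gets 800 − 733.9450 ≈ 66.0550.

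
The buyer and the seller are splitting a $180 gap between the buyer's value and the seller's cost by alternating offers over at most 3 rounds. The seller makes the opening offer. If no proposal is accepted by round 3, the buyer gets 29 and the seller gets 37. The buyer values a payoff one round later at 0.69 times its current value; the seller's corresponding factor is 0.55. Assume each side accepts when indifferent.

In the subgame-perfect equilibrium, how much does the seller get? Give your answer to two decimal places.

Round 3 (the seller proposes): the buyer gets 29 if talks fail, so the seller offers 29 and keeps 151.
Round 2 (the buyer proposes): the seller can get 151 next round, worth 0.55 × 151 = 83.05 now; the buyer offers that and keeps 96.95.
Round 1 (the seller proposes): the buyer can get 96.95 next round, worth 0.69 × 96.95 = 66.8955 now. The seller offers 66.8955 and keeps 180 − 66.8955 = 113.1045.

113.10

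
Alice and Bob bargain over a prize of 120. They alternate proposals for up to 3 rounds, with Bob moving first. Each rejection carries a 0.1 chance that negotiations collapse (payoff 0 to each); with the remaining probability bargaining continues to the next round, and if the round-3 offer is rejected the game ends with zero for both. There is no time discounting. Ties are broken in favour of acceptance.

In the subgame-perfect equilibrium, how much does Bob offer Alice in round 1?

By backward induction:
Round 3 (Bob proposes): Alice will accept anything ≥ 0, so Bob offers 0 and keeps 120.
Round 2 (Alice proposes): rejecting gives Bob an expected 0.9 × 120 = 108, so Alice offers 108, keeping 12.
Round 1 (Bob proposes): rejecting gives Alice an expected 0.9 × 12 = 10.8, so Bob offers 10.8, keeping 109.2.

10.8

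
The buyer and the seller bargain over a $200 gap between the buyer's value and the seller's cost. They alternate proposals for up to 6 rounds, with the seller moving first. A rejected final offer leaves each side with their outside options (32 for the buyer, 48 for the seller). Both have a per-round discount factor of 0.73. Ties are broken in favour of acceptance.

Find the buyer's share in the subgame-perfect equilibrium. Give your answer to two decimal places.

Round 6 (the buyer proposes): the seller gets 48 if talks fail, so the buyer offers 48 and keeps 152.
Round 5 (the seller proposes): the buyer can get 152 next round, worth 0.73 × 152 = 110.96 now; the seller offers that and keeps 89.04.
Round 4 (the buyer proposes): the seller can get 89.04 next round, worth 0.73 × 89.04 = 64.9992 now. The buyer offers 64.9992 and keeps 200 − 64.9992 = 135.0008.
Round 3 (the seller proposes): the buyer can get 135.0008 next round, worth 0.73 × 135.0008 = 98.550584 now; the seller offers that and keeps 101.449416.
Round 2 (the buyer proposes): the seller can get 101.449416 next round, worth 0.73 × 101.449416 = 74.05807368 now. The buyer offers 74.05807368 and keeps 200 − 74.05807368 = 125.94192632.
Round 1 (the seller proposes): the buyer can get 125.94192632 next round, worth 0.73 × 125.94192632 = 91.9376062136 now; the seller offers that and keeps 108.0623937864.

91.94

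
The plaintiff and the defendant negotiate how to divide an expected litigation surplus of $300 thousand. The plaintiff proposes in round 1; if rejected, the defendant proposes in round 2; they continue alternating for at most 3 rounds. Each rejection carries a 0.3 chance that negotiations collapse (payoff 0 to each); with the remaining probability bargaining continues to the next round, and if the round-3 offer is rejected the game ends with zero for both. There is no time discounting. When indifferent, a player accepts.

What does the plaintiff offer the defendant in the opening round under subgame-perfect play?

Round 3 (the plaintiff proposes): the defendant will accept anything ≥ 0, so the plaintiff offers 0 and keeps 300.
Round 2 (the defendant proposes): rejecting gives the plaintiff an expected 0.7 × 300 = 210, so the defendant offers 210, keeping 90.
Round 1 (the plaintiff proposes): rejecting gives the defendant an expected 0.7 × 90 = 63, so the plaintiff offers 63, keeping 237.

63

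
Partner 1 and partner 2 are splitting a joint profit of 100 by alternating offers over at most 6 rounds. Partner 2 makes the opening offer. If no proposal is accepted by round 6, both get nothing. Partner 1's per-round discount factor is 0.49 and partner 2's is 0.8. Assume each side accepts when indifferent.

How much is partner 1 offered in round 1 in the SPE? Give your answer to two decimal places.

Round 6 (partner 1 proposes): rejection yields 0 for partner 2; partner 1 offers 0 and keeps 100.
Round 5 (partner 2 proposes): partner 1 can get 100 next round, worth 0.49 × 100 = 49 now, so partner 2 offers 49, keeping 51.
Round 4 (partner 1 proposes): partner 2 can get 51 next round, worth 0.8 × 51 = 40.8 now, so partner 1 offers 40.8, keeping 59.2.
Round 3 (partner 2 proposes): partner 1 can get 59.2 next round, worth 0.49 × 59.2 = 29.008 now. Partner 2 offers 29.008 and keeps 100 − 29.008 = 70.992.
Round 2 (partner 1 proposes): partner 2 can get 70.992 next round, worth 0.8 × 70.992 = 56.7936 now, so partner 1 offers 56.7936, keeping 43.2064.
Round 1 (partner 2 proposes): partner 1 can get 43.2064 next round, worth 0.49 × 43.2064 = 21.171136 now; partner 2 offers that and keeps 78.828864.

21.17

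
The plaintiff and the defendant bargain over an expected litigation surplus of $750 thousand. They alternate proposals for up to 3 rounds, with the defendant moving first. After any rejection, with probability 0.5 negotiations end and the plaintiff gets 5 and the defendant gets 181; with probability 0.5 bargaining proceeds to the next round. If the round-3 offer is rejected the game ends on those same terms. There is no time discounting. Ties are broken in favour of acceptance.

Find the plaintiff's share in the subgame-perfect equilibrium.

By backward induction:
Round 3 (the defendant proposes): the plaintiff gets 5 if talks fail, so the defendant offers 5 and keeps 745.
Round 2 (the plaintiff proposes): rejecting gives the defendant an expected 0.5 × 745 + 0.5 × 181 = 463; the plaintiff offers that and keeps 287.
Round 1 (the defendant proposes): rejecting gives the plaintiff an expected 0.5 × 287 + 0.5 × 5 = 146; the defendant offers that and keeps 604.

146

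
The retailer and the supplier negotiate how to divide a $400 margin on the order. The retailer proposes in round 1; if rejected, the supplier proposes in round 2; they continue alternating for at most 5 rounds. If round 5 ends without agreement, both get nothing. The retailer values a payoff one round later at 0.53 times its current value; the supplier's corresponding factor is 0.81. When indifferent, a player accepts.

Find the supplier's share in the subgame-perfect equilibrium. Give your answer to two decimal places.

Round 5 (the retailer proposes): rejection yields 0 for the supplier; the retailer offers 0 and keeps 400.
Round 4 (the supplier proposes): the retailer can get 400 next round, worth 0.53 × 400 = 212 now; the supplier offers that and keeps 188.
Round 3 (the retailer proposes): the supplier can get 188 next round, worth 0.81 × 188 = 152.28 now, so the retailer offers 152.28, keeping 247.72.
Round 2 (the supplier proposes): the retailer can get 247.72 next round, worth 0.53 × 247.72 = 131.2916 now, so the supplier offers 131.2916, keeping 268.7084.
Round 1 (the retailer proposes): the supplier can get 268.7084 next round, worth 0.81 × 268.7084 = 217.653804 now. The retailer offers 217.653804 and keeps 400 − 217.653804 = 182.346196.

217.65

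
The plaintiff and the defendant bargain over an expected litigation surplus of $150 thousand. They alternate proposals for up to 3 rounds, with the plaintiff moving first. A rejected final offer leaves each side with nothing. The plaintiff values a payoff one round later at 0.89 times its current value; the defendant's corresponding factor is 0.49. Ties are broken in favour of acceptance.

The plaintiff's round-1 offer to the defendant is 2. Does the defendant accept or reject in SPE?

Reject

Round 3 (the plaintiff proposes): the defendant will accept anything ≥ 0, so the plaintiff offers 0 and keeps 150.
Round 2 (the defendant proposes): the plaintiff can get 150 next round, worth 0.89 × 150 = 133.5 now; the defendant offers that and keeps 16.5.
So by rejecting in round 1, the defendant gets 16.5 next round, worth 0.49 × 16.5 = 8.085 now.
Offer 2 < 8.085, so the defendant rejects.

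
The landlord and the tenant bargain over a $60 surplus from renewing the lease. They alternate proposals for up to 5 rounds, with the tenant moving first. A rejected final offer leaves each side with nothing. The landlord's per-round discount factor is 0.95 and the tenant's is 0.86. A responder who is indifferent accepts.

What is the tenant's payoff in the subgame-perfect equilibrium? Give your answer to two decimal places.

Solve by backward induction from round 5.
Round 5 (the tenant proposes): rejection yields 0 for the landlord; the tenant offers 0 and keeps 60.
Round 4 (the landlord proposes): the tenant can get 60 next round, worth 0.86 × 60 = 51.6 now, so the landlord offers 51.6, keeping 8.4.
Round 3 (the tenant proposes): the landlord can get 8.4 next round, worth 0.95 × 8.4 = 7.98 now, so the tenant offers 7.98, keeping 52.02.
Round 2 (the landlord proposes): the tenant can get 52.02 next round, worth 0.86 × 52.02 = 44.7372 now; the landlord offers that and keeps 15.2628.
Round 1 (the tenant proposes): the landlord can get 15.2628 next round, worth 0.95 × 15.2628 = 14.49966 now, so the tenant offers 14.49966, keeping 45.50034.

45.50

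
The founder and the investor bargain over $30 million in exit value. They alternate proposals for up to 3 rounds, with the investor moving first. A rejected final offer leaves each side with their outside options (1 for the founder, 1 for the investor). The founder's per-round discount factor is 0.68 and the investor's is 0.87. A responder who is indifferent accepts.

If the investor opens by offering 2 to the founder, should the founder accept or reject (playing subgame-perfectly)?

Work out the founder's continuation value if the offer is rejected.
Round 3 (the investor proposes): the founder gets 1 if talks fail, so the investor offers 1 and keeps 29.
Round 2 (the founder proposes): the investor can get 29 next round, worth 0.87 × 29 = 25.23 now, so the founder offers 25.23, keeping 4.77.
So by rejecting in round 1, the founder gets 4.77 next round, worth 0.68 × 4.77 = 3.2436 now.
Offer 2 < 3.2436, so the founder rejects.

Reject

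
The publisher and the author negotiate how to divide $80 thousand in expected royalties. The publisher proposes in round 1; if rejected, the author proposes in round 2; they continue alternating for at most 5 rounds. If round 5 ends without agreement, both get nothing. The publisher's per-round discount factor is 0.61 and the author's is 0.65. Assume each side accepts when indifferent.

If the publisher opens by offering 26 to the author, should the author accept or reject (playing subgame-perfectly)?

Reject

Work out the author's continuation value if the offer is rejected.
Round 5 (the publisher proposes): the author will accept anything ≥ 0, so the publisher offers 0 and keeps 80.
Round 4 (the author proposes): the publisher can get 80 next round, worth 0.61 × 80 = 48.8 now, so the author offers 48.8, keeping 31.2.
Round 3 (the publisher proposes): the author can get 31.2 next round, worth 0.65 × 31.2 = 20.28 now. The publisher offers 20.28 and keeps 80 − 20.28 = 59.72.
Round 2 (the author proposes): the publisher can get 59.72 next round, worth 0.61 × 59.72 = 36.4292 now. The author offers 36.4292 and keeps 80 − 36.4292 = 43.5708.
So by rejecting in round 1, the author gets 43.5708 next round, worth 0.65 × 43.5708 = 28.32102 now.
Offer 26 < 28.32102, so the author rejects.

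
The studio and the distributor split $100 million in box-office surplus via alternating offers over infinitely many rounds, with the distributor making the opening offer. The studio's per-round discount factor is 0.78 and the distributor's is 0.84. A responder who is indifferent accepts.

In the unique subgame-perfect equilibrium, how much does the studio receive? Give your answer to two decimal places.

36.19

When the distributor proposes, the studio accepts any offer worth at least 0.78 times what the studio would get by proposing next round; and vice versa.
This gives x = 100 − 0.78y and y = 100 − 0.84x, where x and y are each side's share when it proposes.
Hence (1 − 0.78·0.84)x = 100(1 − 0.78), i.e. 0.3448·x = 22.
x ≈ 63.8051; the studio's share is 100 − x ≈ 36.1949.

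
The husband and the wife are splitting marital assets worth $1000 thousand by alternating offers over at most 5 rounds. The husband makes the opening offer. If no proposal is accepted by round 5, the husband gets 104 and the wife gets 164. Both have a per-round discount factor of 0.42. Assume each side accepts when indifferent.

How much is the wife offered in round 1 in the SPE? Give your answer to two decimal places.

Round 5 (the husband proposes): the wife gets 164 if talks fail, so the husband offers 164 and keeps 836.
Round 4 (the wife proposes): the husband can get 836 next round, worth 0.42 × 836 = 351.12 now; the wife offers that and keeps 648.88.
Round 3 (the husband proposes): the wife can get 648.88 next round, worth 0.42 × 648.88 = 272.5296 now. The husband offers 272.5296 and keeps 1000 − 272.5296 = 727.4704.
Round 2 (the wife proposes): the husband can get 727.4704 next round, worth 0.42 × 727.4704 = 305.537568 now; the wife offers that and keeps 694.462432.
Round 1 (the husband proposes): the wife can get 694.462432 next round, worth 0.42 × 694.462432 = 291.67422144 now; the husband offers that and keeps 708.32577856.

291.67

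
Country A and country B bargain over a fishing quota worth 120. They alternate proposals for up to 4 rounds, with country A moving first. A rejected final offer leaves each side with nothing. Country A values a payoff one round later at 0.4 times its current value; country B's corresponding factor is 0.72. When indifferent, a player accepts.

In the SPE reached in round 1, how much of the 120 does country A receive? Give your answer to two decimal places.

43.28

Round 4 (country B proposes): country A will accept anything ≥ 0, so country B offers 0 and keeps 120.
Round 3 (country A proposes): country B can get 120 next round, worth 0.72 × 120 = 86.4 now, so country A offers 86.4, keeping 33.6.
Round 2 (country B proposes): country A can get 33.6 next round, worth 0.4 × 33.6 = 13.44 now. Country B offers 13.44 and keeps 120 − 13.44 = 106.56.
Round 1 (country A proposes): country B can get 106.56 next round, worth 0.72 × 106.56 = 76.7232 now, so country A offers 76.7232, keeping 43.2768.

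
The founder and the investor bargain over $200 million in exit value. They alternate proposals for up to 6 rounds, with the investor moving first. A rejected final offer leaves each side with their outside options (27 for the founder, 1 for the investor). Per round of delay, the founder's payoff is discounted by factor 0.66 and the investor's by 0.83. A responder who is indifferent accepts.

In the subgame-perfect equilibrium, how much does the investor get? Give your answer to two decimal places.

125.85

Work backward from the last round.
Round 6 (the founder proposes): the investor gets 1 if talks fail, so the founder offers 1 and keeps 199.
Round 5 (the investor proposes): the founder can get 199 next round, worth 0.66 × 199 = 131.34 now. The investor offers 131.34 and keeps 200 − 131.34 = 68.66.
Round 4 (the founder proposes): the investor can get 68.66 next round, worth 0.83 × 68.66 = 56.9878 now. The founder offers 56.9878 and keeps 200 − 56.9878 = 143.0122.
Round 3 (the investor proposes): the founder can get 143.0122 next round, worth 0.66 × 143.0122 = 94.388052 now; the investor offers that and keeps 105.611948.
Round 2 (the founder proposes): the investor can get 105.611948 next round, worth 0.83 × 105.611948 = 87.65791684 now; the founder offers that and keeps 112.34208316.
Round 1 (the investor proposes): the founder can get 112.34208316 next round, worth 0.66 × 112.34208316 = 74.1457748856 now. The investor offers 74.1457748856 and keeps 200 − 74.1457748856 = 125.8542251144.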